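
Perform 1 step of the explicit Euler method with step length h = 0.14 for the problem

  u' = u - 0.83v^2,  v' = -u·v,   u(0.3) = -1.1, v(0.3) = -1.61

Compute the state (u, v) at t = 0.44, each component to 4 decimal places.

-1.5552, -1.8579

Euler on (u,v): u_{n+1} = u_n + h·u', v_{n+1} = v_n + h·v'.
0.300000: (-1.100000, -1.610000); f=(-3.251443, -1.771000) → (-1.555202, -1.857940)
(u(0.44), v(0.44)) ≈ (-1.5552, -1.8579)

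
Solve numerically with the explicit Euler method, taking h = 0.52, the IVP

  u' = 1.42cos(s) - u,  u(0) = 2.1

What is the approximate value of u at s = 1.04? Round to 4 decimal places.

Euler: u_{n+1} = u_n + h·f(s_n, u_n).
s=0.000000, u=2.100000: f=-0.680000 → u ← 2.100000 + 0.52·(-0.680000) = 1.746400
s=0.520000, u=1.746400: f=-0.514097 → u ← 1.746400 + 0.52·(-0.514097) = 1.479070
u(1.04) ≈ 1.4791

1.4791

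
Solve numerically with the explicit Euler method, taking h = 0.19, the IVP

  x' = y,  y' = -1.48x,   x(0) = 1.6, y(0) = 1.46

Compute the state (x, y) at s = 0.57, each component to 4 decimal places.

Euler on (x,y): x_{n+1} = x_n + h·x', y_{n+1} = y_n + h·y'.
0.000000: (1.600000, 1.460000); f=(1.460000, -2.368000) → (1.877400, 1.010080)
0.190000: (1.877400, 1.010080); f=(1.010080, -2.778552) → (2.069315, 0.482155)
0.380000: (2.069315, 0.482155); f=(0.482155, -3.062586) → (2.160925, -0.099736)
(x(0.57), y(0.57)) ≈ (2.1609, -0.0997)

2.1609, -0.0997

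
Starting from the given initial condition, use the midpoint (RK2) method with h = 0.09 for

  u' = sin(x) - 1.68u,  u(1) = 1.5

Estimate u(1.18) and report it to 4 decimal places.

1.2476

Midpoint: k1 = f(x_n, u_n); k2 = f(x_n + h/2, u_n + (h/2)·k1); u_{n+1} = u_n + h·k2.
x=1.000000, u=1.500000:
  k1 = f(1.000000, 1.500000) = -1.678529
  k2 = f(1.045000, 1.424466) = -1.528179
  u ← 1.500000 + 0.09·(-1.528179) = 1.362464
x=1.090000, u=1.362464:
  k1 = f(1.090000, 1.362464) = -1.402312
  k2 = f(1.135000, 1.299360) = -1.276390
  u ← 1.362464 + 0.09·(-1.276390) = 1.247589
u(1.18) ≈ 1.2476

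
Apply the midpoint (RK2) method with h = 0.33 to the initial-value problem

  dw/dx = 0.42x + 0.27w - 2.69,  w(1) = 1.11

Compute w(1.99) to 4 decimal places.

-0.9000

Midpoint: k1 = f(x_n, w_n); k2 = f(x_n + h/2, w_n + (h/2)·k1); w_{n+1} = w_n + h·k2.
x=1.000000, w=1.110000:
  k1 = f(1.000000, 1.110000) = -1.970300
  k2 = f(1.165000, 0.784901) = -1.988777
  w ← 1.110000 + 0.33·(-1.988777) = 0.453704
x=1.330000, w=0.453704:
  k1 = f(1.330000, 0.453704) = -2.008900
  k2 = f(1.495000, 0.122235) = -2.029097
  w ← 0.453704 + 0.33·(-2.029097) = -0.215898
x=1.660000, w=-0.215898:
  k1 = f(1.660000, -0.215898) = -2.051093
  k2 = f(1.825000, -0.554328) = -2.073169
  w ← -0.215898 + 0.33·(-2.073169) = -0.900044
w(1.99) ≈ -0.9000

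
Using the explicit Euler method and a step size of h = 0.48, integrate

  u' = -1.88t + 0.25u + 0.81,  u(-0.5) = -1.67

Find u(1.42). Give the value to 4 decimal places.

-1.4262

Euler: u_{n+1} = u_n + h·f(t_n, u_n).
t=-0.500000, u=-1.670000: f=1.332500 → u ← -1.670000 + 0.48·1.332500 = -1.030400
t=-0.020000, u=-1.030400: f=0.590000 → u ← -1.030400 + 0.48·0.590000 = -0.747200
t=0.460000, u=-0.747200: f=-0.241600 → u ← -0.747200 + 0.48·(-0.241600) = -0.863168
t=0.940000, u=-0.863168: f=-1.172992 → u ← -0.863168 + 0.48·(-1.172992) = -1.426204
u(1.42) ≈ -1.4262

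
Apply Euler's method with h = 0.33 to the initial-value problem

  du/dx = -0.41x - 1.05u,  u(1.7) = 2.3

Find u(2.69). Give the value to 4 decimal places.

Euler: u_{n+1} = u_n + h·f(x_n, u_n).
x=1.700000, u=2.300000: f=-3.112000 → u ← 2.300000 + 0.33·(-3.112000) = 1.273040
x=2.030000, u=1.273040: f=-2.168992 → u ← 1.273040 + 0.33·(-2.168992) = 0.557273
x=2.360000, u=0.557273: f=-1.552736 → u ← 0.557273 + 0.33·(-1.552736) = 0.044870
u(2.69) ≈ 0.0449

0.0449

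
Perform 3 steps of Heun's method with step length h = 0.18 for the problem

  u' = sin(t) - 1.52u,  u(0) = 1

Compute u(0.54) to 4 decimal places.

Heun: k1 = f(t_n, u_n); k2 = f(t_n + h, u_n + h·k1); u_{n+1} = u_n + (h/2)·(k1 + k2).
t=0.000000, u=1.000000:
  k1 = f(0.000000, 1.000000) = -1.520000
  k2 = f(0.180000, 0.726400) = -0.925098
  u ← 1.000000 + (0.18/2)·(-1.520000 + (-0.925098)) = 0.779941
t=0.180000, u=0.779941:
  k1 = f(0.180000, 0.779941) = -1.006481
  k2 = f(0.360000, 0.598775) = -0.557863
  u ← 0.779941 + (0.18/2)·(-1.006481 + (-0.557863)) = 0.639150
t=0.360000, u=0.639150:
  k1 = f(0.360000, 0.639150) = -0.619234
  k2 = f(0.540000, 0.527688) = -0.287950
  u ← 0.639150 + (0.18/2)·(-0.619234 + (-0.287950)) = 0.557504
u(0.54) ≈ 0.5575

0.5575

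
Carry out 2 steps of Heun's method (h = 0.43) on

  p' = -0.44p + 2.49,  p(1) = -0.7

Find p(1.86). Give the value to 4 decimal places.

1.2920

Heun: k1 = f(x_n, p_n); k2 = f(x_n + h, p_n + h·k1); p_{n+1} = p_n + (h/2)·(k1 + k2).
x=1.000000, p=-0.700000:
  k1 = f(1.000000, -0.700000) = 2.798000
  k2 = f(1.430000, 0.503140) = 2.268618
  p ← -0.700000 + (0.43/2)·(2.798000 + 2.268618) = 0.389323
x=1.430000, p=0.389323:
  k1 = f(1.430000, 0.389323) = 2.318698
  k2 = f(1.860000, 1.386363) = 1.880000
  p ← 0.389323 + (0.43/2)·(2.318698 + 1.880000) = 1.292043
p(1.86) ≈ 1.2920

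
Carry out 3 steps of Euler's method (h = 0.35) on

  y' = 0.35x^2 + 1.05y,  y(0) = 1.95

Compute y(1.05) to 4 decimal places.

Euler: y_{n+1} = y_n + h·f(x_n, y_n).
x=0.000000, y=1.950000: f=2.047500 → y ← 1.950000 + 0.35·2.047500 = 2.666625
x=0.350000, y=2.666625: f=2.842831 → y ← 2.666625 + 0.35·2.842831 = 3.661616
x=0.700000, y=3.661616: f=4.016197 → y ← 3.661616 + 0.35·4.016197 = 5.067285
y(1.05) ≈ 5.0673

5.0673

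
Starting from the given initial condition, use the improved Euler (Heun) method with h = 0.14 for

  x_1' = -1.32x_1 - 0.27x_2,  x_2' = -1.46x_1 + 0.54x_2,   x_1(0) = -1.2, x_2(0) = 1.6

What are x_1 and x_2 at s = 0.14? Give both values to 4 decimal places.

-1.0605, 1.9636

Heun on (x_1,x_2): k1 = f(s_n, state_n); k2 = f(s_n + h, state_n + h·k1); state_{n+1} = state_n + (h/2)·(k1 + k2).
0.000000: (-1.200000, 1.600000)
  k1 = (1.152000, 2.616000)
  predictor → (-1.038720, 1.966240)
  k2 = (0.840226, 2.578301)
  → (-1.060544, 1.963601)
(x_1(0.14), x_2(0.14)) ≈ (-1.0605, 1.9636)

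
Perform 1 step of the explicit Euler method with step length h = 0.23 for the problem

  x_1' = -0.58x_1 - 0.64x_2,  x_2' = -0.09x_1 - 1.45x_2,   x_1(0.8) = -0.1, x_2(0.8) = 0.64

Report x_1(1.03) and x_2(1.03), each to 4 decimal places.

Euler on (x_1,x_2): x_1_{n+1} = x_1_n + h·x_1', x_2_{n+1} = x_2_n + h·x_2'.
0.800000: (-0.100000, 0.640000); f=(-0.351600, -0.919000) → (-0.180868, 0.428630)
(x_1(1.03), x_2(1.03)) ≈ (-0.1809, 0.4286)

-0.1809, 0.4286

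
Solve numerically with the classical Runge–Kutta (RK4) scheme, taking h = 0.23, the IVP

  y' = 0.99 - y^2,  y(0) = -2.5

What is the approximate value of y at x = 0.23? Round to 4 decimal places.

-5.1772

RK4: k1 = f(x_n, y_n); k2 = f(x_n + h/2, y_n + (h/2)·k1); k3 = f(x_n + h/2, y_n + (h/2)·k2); k4 = f(x_n + h, y_n + h·k3); y_{n+1} = y_n + (h/6)·(k1 + 2k2 + 2k3 + k4).
x=0.000000, y=-2.500000:
  k1 = f(0.000000, -2.500000) = -5.260000
  k2 = f(0.115000, -3.104900) = -8.650404
  k3 = f(0.115000, -3.494796) = -11.223602
  k4 = f(0.230000, -5.081429) = -24.830916
  y ← -2.500000 + (0.23/6)·(k1 + 2k2 + 2k3 + k4) = -5.177159
y(0.23) ≈ -5.1772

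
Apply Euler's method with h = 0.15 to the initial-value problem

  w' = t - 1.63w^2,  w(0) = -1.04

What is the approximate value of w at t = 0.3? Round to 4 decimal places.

Euler: w_{n+1} = w_n + h·f(t_n, w_n).
t=0.000000, w=-1.040000: f=-1.763008 → w ← -1.040000 + 0.15·(-1.763008) = -1.304451
t=0.150000, w=-1.304451: f=-2.623596 → w ← -1.304451 + 0.15·(-2.623596) = -1.697991
w(0.3) ≈ -1.6980

-1.6980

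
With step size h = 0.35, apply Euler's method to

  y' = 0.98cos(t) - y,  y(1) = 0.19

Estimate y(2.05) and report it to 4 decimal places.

0.1351

Euler: y_{n+1} = y_n + h·f(t_n, y_n).
t=1.000000, y=0.190000: f=0.339496 → y ← 0.190000 + 0.35·0.339496 = 0.308824
t=1.350000, y=0.308824: f=-0.094197 → y ← 0.308824 + 0.35·(-0.094197) = 0.275855
t=1.700000, y=0.275855: f=-0.402122 → y ← 0.275855 + 0.35·(-0.402122) = 0.135112
y(2.05) ≈ 0.1351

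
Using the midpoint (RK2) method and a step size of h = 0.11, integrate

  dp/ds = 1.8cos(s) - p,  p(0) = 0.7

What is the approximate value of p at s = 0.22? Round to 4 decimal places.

0.9139

Midpoint: k1 = f(s_n, p_n); k2 = f(s_n + h/2, p_n + (h/2)·k1); p_{n+1} = p_n + h·k2.
s=0.000000, p=0.700000:
  k1 = f(0.000000, 0.700000) = 1.100000
  k2 = f(0.055000, 0.760500) = 1.036778
  p ← 0.700000 + 0.11·1.036778 = 0.814046
s=0.110000, p=0.814046:
  k1 = f(0.110000, 0.814046) = 0.975075
  k2 = f(0.165000, 0.867675) = 0.907878
  p ← 0.814046 + 0.11·0.907878 = 0.913912
p(0.22) ≈ 0.9139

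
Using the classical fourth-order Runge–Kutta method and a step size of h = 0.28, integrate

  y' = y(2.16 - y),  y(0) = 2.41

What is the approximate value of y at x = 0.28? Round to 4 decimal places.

RK4: k1 = f(x_n, y_n); k2 = f(x_n + h/2, y_n + (h/2)·k1); k3 = f(x_n + h/2, y_n + (h/2)·k2); k4 = f(x_n + h, y_n + h·k3); y_{n+1} = y_n + (h/6)·(k1 + 2k2 + 2k3 + k4).
x=0.000000, y=2.410000:
  k1 = f(0.000000, 2.410000) = -0.602500
  k2 = f(0.140000, 2.325650) = -0.385244
  k3 = f(0.140000, 2.356066) = -0.461944
  k4 = f(0.280000, 2.280656) = -0.275174
  y ← 2.410000 + (0.28/6)·(k1 + 2k2 + 2k3 + k4) = 2.289971
y(0.28) ≈ 2.2900

2.2900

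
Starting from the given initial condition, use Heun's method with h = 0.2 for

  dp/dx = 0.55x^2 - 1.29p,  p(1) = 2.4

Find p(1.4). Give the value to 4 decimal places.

1.7022

Heun: k1 = f(x_n, p_n); k2 = f(x_n + h, p_n + h·k1); p_{n+1} = p_n + (h/2)·(k1 + k2).
x=1.000000, p=2.400000:
  k1 = f(1.000000, 2.400000) = -2.546000
  k2 = f(1.200000, 1.890800) = -1.647132
  p ← 2.400000 + (0.2/2)·(-2.546000 + (-1.647132)) = 1.980687
x=1.200000, p=1.980687:
  k1 = f(1.200000, 1.980687) = -1.763086
  k2 = f(1.400000, 1.628070) = -1.022210
  p ← 1.980687 + (0.2/2)·(-1.763086 + (-1.022210)) = 1.702157
p(1.4) ≈ 1.7022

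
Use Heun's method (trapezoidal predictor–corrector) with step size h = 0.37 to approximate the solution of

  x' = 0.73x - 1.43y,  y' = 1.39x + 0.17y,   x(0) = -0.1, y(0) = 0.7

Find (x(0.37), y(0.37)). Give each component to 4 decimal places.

-0.5491, 0.5902

Heun on (x,y): k1 = f(s_n, state_n); k2 = f(s_n + h, state_n + h·k1); state_{n+1} = state_n + (h/2)·(k1 + k2).
0.000000: (-0.100000, 0.700000)
  k1 = (-1.074000, -0.020000)
  predictor → (-0.497380, 0.692600)
  k2 = (-1.353505, -0.573616)
  → (-0.549088, 0.590181)
(x(0.37), y(0.37)) ≈ (-0.5491, 0.5902)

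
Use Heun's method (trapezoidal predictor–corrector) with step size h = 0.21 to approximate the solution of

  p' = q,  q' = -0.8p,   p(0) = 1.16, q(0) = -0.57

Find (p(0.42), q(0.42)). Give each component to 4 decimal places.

0.8433, -0.9128

Heun on (p,q): k1 = f(t_n, state_n); k2 = f(t_n + h, state_n + h·k1); state_{n+1} = state_n + (h/2)·(k1 + k2).
0.000000: (1.160000, -0.570000)
  k1 = (-0.570000, -0.928000)
  predictor → (1.040300, -0.764880)
  k2 = (-0.764880, -0.832240)
  → (1.019838, -0.754825)
0.210000: (1.019838, -0.754825)
  k1 = (-0.754825, -0.815870)
  predictor → (0.861324, -0.926158)
  k2 = (-0.926158, -0.689059)
  → (0.843334, -0.912843)
(p(0.42), q(0.42)) ≈ (0.8433, -0.9128)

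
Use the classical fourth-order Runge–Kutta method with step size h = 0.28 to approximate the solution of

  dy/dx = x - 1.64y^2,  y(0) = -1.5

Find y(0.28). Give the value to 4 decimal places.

RK4: k1 = f(x_n, y_n); k2 = f(x_n + h/2, y_n + (h/2)·k1); k3 = f(x_n + h/2, y_n + (h/2)·k2); k4 = f(x_n + h, y_n + h·k3); y_{n+1} = y_n + (h/6)·(k1 + 2k2 + 2k3 + k4).
x=0.000000, y=-1.500000:
  k1 = f(0.000000, -1.500000) = -3.690000
  k2 = f(0.140000, -2.016600) = -6.529348
  k3 = f(0.140000, -2.414109) = -9.417790
  k4 = f(0.280000, -4.136981) = -27.787967
  y ← -1.500000 + (0.28/6)·(k1 + 2k2 + 2k3 + k4) = -4.457371
y(0.28) ≈ -4.4574

-4.4574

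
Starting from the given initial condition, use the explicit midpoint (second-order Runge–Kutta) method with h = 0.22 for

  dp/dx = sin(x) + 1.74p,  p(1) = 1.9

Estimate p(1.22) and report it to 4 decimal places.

2.9990

Midpoint: k1 = f(x_n, p_n); k2 = f(x_n + h/2, p_n + (h/2)·k1); p_{n+1} = p_n + h·k2.
x=1.000000, p=1.900000:
  k1 = f(1.000000, 1.900000) = 4.147471
  k2 = f(1.110000, 2.356222) = 4.995525
  p ← 1.900000 + 0.22·4.995525 = 2.999015
p(1.22) ≈ 2.9990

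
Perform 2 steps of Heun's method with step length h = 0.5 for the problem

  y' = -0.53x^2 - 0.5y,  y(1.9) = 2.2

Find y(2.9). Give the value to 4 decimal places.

Heun: k1 = f(x_n, y_n); k2 = f(x_n + h, y_n + h·k1); y_{n+1} = y_n + (h/2)·(k1 + k2).
x=1.900000, y=2.200000:
  k1 = f(1.900000, 2.200000) = -3.013300
  k2 = f(2.400000, 0.693350) = -3.399475
  y ← 2.200000 + (0.5/2)·(-3.013300 + (-3.399475)) = 0.596806
x=2.400000, y=0.596806:
  k1 = f(2.400000, 0.596806) = -3.351203
  k2 = f(2.900000, -1.078795) = -3.917902
  y ← 0.596806 + (0.5/2)·(-3.351203 + (-3.917902)) = -1.220470
y(2.9) ≈ -1.2205

-1.2205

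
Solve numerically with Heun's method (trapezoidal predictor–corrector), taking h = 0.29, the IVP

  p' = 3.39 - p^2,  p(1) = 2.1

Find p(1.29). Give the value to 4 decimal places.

1.9717

Heun: k1 = f(t_n, p_n); k2 = f(t_n + h, p_n + h·k1); p_{n+1} = p_n + (h/2)·(k1 + k2).
t=1.000000, p=2.100000:
  k1 = f(1.000000, 2.100000) = -1.020000
  k2 = f(1.290000, 1.804200) = 0.134862
  p ← 2.100000 + (0.29/2)·(-1.020000 + 0.134862) = 1.971655
p(1.29) ≈ 1.9717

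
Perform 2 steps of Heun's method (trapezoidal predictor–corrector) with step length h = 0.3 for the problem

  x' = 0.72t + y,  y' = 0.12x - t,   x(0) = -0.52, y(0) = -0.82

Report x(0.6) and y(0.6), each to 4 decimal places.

-0.9231, -1.0533

Heun on (x,y): k1 = f(t_n, state_n); k2 = f(t_n + h, state_n + h·k1); state_{n+1} = state_n + (h/2)·(k1 + k2).
0.000000: (-0.520000, -0.820000)
  k1 = (-0.820000, -0.062400)
  predictor → (-0.766000, -0.838720)
  k2 = (-0.622720, -0.391920)
  → (-0.736408, -0.888148)
0.300000: (-0.736408, -0.888148)
  k1 = (-0.672148, -0.388369)
  predictor → (-0.938052, -1.004659)
  k2 = (-0.572659, -0.712566)
  → (-0.923129, -1.053288)
(x(0.6), y(0.6)) ≈ (-0.9231, -1.0533)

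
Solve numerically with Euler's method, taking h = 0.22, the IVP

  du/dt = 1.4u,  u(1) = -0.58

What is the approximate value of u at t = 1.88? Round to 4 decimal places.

-1.6977

Euler: u_{n+1} = u_n + h·f(t_n, u_n).
t=1.000000, u=-0.580000: f=-0.812000 → u ← -0.580000 + 0.22·(-0.812000) = -0.758640
t=1.220000, u=-0.758640: f=-1.062096 → u ← -0.758640 + 0.22·(-1.062096) = -0.992301
t=1.440000, u=-0.992301: f=-1.389222 → u ← -0.992301 + 0.22·(-1.389222) = -1.297930
t=1.660000, u=-1.297930: f=-1.817102 → u ← -1.297930 + 0.22·(-1.817102) = -1.697692
u(1.88) ≈ -1.6977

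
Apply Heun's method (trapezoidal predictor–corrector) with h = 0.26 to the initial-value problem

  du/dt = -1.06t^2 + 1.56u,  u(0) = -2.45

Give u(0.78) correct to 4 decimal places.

-8.3013

Heun: k1 = f(t_n, u_n); k2 = f(t_n + h, u_n + h·k1); u_{n+1} = u_n + (h/2)·(k1 + k2).
t=0.000000, u=-2.450000:
  k1 = f(0.000000, -2.450000) = -3.822000
  k2 = f(0.260000, -3.443720) = -5.443859
  u ← -2.450000 + (0.26/2)·(-3.822000 + (-5.443859)) = -3.654562
t=0.260000, u=-3.654562:
  k1 = f(0.260000, -3.654562) = -5.772772
  k2 = f(0.520000, -5.155482) = -8.329177
  u ← -3.654562 + (0.26/2)·(-5.772772 + (-8.329177)) = -5.487815
t=0.520000, u=-5.487815:
  k1 = f(0.520000, -5.487815) = -8.847615
  k2 = f(0.780000, -7.788195) = -12.794488
  u ← -5.487815 + (0.26/2)·(-8.847615 + (-12.794488)) = -8.301289
u(0.78) ≈ -8.3013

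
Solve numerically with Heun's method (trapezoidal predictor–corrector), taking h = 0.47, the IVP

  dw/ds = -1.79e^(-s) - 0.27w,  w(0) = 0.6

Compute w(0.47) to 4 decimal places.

Heun: k1 = f(s_n, w_n); k2 = f(s_n + h, w_n + h·k1); w_{n+1} = w_n + (h/2)·(k1 + k2).
s=0.000000, w=0.600000:
  k1 = f(0.000000, 0.600000) = -1.952000
  k2 = f(0.470000, -0.317440) = -1.033045
  w ← 0.600000 + (0.47/2)·(-1.952000 + (-1.033045)) = -0.101486
w(0.47) ≈ -0.1015

-0.1015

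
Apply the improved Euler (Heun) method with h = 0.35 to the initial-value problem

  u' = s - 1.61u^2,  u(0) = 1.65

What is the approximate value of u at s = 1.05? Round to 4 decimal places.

Heun: k1 = f(s_n, u_n); k2 = f(s_n + h, u_n + h·k1); u_{n+1} = u_n + (h/2)·(k1 + k2).
s=0.000000, u=1.650000:
  k1 = f(0.000000, 1.650000) = -4.383225
  k2 = f(0.350000, 0.115871) = 0.328384
  u ← 1.650000 + (0.35/2)·(-4.383225 + 0.328384) = 0.940403
s=0.350000, u=0.940403:
  k1 = f(0.350000, 0.940403) = -1.073815
  k2 = f(0.700000, 0.564567) = 0.186834
  u ← 0.940403 + (0.35/2)·(-1.073815 + 0.186834) = 0.785181
s=0.700000, u=0.785181:
  k1 = f(0.700000, 0.785181) = -0.292580
  k2 = f(1.050000, 0.682778) = 0.299441
  u ← 0.785181 + (0.35/2)·(-0.292580 + 0.299441) = 0.786382
u(1.05) ≈ 0.7864

0.7864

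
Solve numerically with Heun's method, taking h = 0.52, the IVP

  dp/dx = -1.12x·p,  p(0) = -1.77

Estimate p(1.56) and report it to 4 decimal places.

-0.4960

Heun: k1 = f(x_n, p_n); k2 = f(x_n + h, p_n + h·k1); p_{n+1} = p_n + (h/2)·(k1 + k2).
x=0.000000, p=-1.770000:
  k1 = f(0.000000, -1.770000) = 0.000000
  k2 = f(0.520000, -1.770000) = 1.030848
  p ← -1.770000 + (0.52/2)·(0.000000 + 1.030848) = -1.501980
x=0.520000, p=-1.501980:
  k1 = f(0.520000, -1.501980) = 0.874753
  k2 = f(1.040000, -1.047108) = 1.219671
  p ← -1.501980 + (0.52/2)·(0.874753 + 1.219671) = -0.957429
x=1.040000, p=-0.957429:
  k1 = f(1.040000, -0.957429) = 1.115214
  k2 = f(1.560000, -0.377518) = 0.659600
  p ← -0.957429 + (0.52/2)·(1.115214 + 0.659600) = -0.495978
p(1.56) ≈ -0.4960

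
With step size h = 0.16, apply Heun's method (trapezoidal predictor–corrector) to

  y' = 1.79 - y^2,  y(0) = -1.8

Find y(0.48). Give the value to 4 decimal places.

Heun: k1 = f(s_n, y_n); k2 = f(s_n + h, y_n + h·k1); y_{n+1} = y_n + (h/2)·(k1 + k2).
s=0.000000, y=-1.800000:
  k1 = f(0.000000, -1.800000) = -1.450000
  k2 = f(0.160000, -2.032000) = -2.339024
  y ← -1.800000 + (0.16/2)·(-1.450000 + (-2.339024)) = -2.103122
s=0.160000, y=-2.103122:
  k1 = f(0.160000, -2.103122) = -2.633122
  k2 = f(0.320000, -2.524421) = -4.582703
  y ← -2.103122 + (0.16/2)·(-2.633122 + (-4.582703)) = -2.680388
s=0.320000, y=-2.680388:
  k1 = f(0.320000, -2.680388) = -5.394480
  k2 = f(0.480000, -3.543505) = -10.766425
  y ← -2.680388 + (0.16/2)·(-5.394480 + (-10.766425)) = -3.973260
y(0.48) ≈ -3.9733

-3.9733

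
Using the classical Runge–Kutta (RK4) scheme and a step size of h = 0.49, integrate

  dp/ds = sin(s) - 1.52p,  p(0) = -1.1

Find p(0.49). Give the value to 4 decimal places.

RK4: k1 = f(s_n, p_n); k2 = f(s_n + h/2, p_n + (h/2)·k1); k3 = f(s_n + h/2, p_n + (h/2)·k2); k4 = f(s_n + h, p_n + h·k3); p_{n+1} = p_n + (h/6)·(k1 + 2k2 + 2k3 + k4).
s=0.000000, p=-1.100000:
  k1 = f(0.000000, -1.100000) = 1.672000
  k2 = f(0.245000, -0.690360) = 1.291904
  k3 = f(0.245000, -0.783484) = 1.433451
  k4 = f(0.490000, -0.397609) = 1.074991
  p ← -1.100000 + (0.49/6)·(k1 + 2k2 + 2k3 + k4) = -0.430521
p(0.49) ≈ -0.4305

-0.4305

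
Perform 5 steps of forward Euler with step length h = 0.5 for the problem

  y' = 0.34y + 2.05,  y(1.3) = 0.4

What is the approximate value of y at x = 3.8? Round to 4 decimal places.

8.0667

Euler: y_{n+1} = y_n + h·f(x_n, y_n).
x=1.300000, y=0.400000: f=2.186000 → y ← 0.400000 + 0.5·2.186000 = 1.493000
x=1.800000, y=1.493000: f=2.557620 → y ← 1.493000 + 0.5·2.557620 = 2.771810
x=2.300000, y=2.771810: f=2.992415 → y ← 2.771810 + 0.5·2.992415 = 4.268018
x=2.800000, y=4.268018: f=3.501126 → y ← 4.268018 + 0.5·3.501126 = 6.018581
x=3.300000, y=6.018581: f=4.096317 → y ← 6.018581 + 0.5·4.096317 = 8.066739
y(3.8) ≈ 8.0667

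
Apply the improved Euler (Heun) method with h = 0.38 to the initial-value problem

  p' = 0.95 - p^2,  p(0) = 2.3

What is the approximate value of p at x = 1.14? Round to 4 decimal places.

Heun: k1 = f(x_n, p_n); k2 = f(x_n + h, p_n + h·k1); p_{n+1} = p_n + (h/2)·(k1 + k2).
x=0.000000, p=2.300000:
  k1 = f(0.000000, 2.300000) = -4.340000
  k2 = f(0.380000, 0.650800) = 0.526459
  p ← 2.300000 + (0.38/2)·(-4.340000 + 0.526459) = 1.575427
x=0.380000, p=1.575427:
  k1 = f(0.380000, 1.575427) = -1.531971
  k2 = f(0.760000, 0.993278) = -0.036602
  p ← 1.575427 + (0.38/2)·(-1.531971 + (-0.036602)) = 1.277398
x=0.760000, p=1.277398:
  k1 = f(0.760000, 1.277398) = -0.681747
  k2 = f(1.140000, 1.018335) = -0.087005
  p ← 1.277398 + (0.38/2)·(-0.681747 + (-0.087005)) = 1.131336
p(1.14) ≈ 1.1313

1.1313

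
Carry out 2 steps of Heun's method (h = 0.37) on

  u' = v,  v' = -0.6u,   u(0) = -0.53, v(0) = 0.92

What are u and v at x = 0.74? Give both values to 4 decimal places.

Heun on (u,v): k1 = f(x_n, state_n); k2 = f(x_n + h, state_n + h·k1); state_{n+1} = state_n + (h/2)·(k1 + k2).
0.000000: (-0.530000, 0.920000)
  k1 = (0.920000, 0.318000)
  predictor → (-0.189600, 1.037660)
  k2 = (1.037660, 0.113760)
  → (-0.167833, 0.999876)
0.370000: (-0.167833, 0.999876)
  k1 = (0.999876, 0.100700)
  predictor → (0.202121, 1.037135)
  k2 = (1.037135, -0.121273)
  → (0.209014, 0.996070)
(u(0.74), v(0.74)) ≈ (0.2090, 0.9961)

0.2090, 0.9961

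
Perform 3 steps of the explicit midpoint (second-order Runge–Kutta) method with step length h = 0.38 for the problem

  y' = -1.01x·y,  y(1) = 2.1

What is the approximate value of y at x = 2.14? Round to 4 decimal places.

Midpoint: k1 = f(x_n, y_n); k2 = f(x_n + h/2, y_n + (h/2)·k1); y_{n+1} = y_n + h·k2.
x=1.000000, y=2.100000:
  k1 = f(1.000000, 2.100000) = -2.121000
  k2 = f(1.190000, 1.697010) = -2.039636
  y ← 2.100000 + 0.38·(-2.039636) = 1.324938
x=1.380000, y=1.324938:
  k1 = f(1.380000, 1.324938) = -1.846699
  k2 = f(1.570000, 0.974065) = -1.544576
  y ← 1.324938 + 0.38·(-1.544576) = 0.737999
x=1.760000, y=0.737999:
  k1 = f(1.760000, 0.737999) = -1.311868
  k2 = f(1.950000, 0.488745) = -0.962582
  y ← 0.737999 + 0.38·(-0.962582) = 0.372218
y(2.14) ≈ 0.3722

0.3722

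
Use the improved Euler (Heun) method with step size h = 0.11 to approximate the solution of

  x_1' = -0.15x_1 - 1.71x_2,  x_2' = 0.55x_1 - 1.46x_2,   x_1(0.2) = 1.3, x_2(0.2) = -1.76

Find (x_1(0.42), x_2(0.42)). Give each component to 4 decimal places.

1.7815, -1.1140

Heun on (x_1,x_2): k1 = f(x_n, state_n); k2 = f(x_n + h, state_n + h·k1); state_{n+1} = state_n + (h/2)·(k1 + k2).
0.200000: (1.300000, -1.760000)
  k1 = (2.814600, 3.284600)
  predictor → (1.609606, -1.398694)
  k2 = (2.150326, 2.927377)
  → (1.573071, -1.418341)
0.310000: (1.573071, -1.418341)
  k1 = (2.189403, 2.935967)
  predictor → (1.813905, -1.095385)
  k2 = (1.601022, 2.596910)
  → (1.781544, -1.114033)
(x_1(0.42), x_2(0.42)) ≈ (1.7815, -1.1140)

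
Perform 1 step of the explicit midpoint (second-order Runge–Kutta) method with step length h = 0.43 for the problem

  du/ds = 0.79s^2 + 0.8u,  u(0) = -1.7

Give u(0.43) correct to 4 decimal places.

-2.3697

Midpoint: k1 = f(s_n, u_n); k2 = f(s_n + h/2, u_n + (h/2)·k1); u_{n+1} = u_n + h·k2.
s=0.000000, u=-1.700000:
  k1 = f(0.000000, -1.700000) = -1.360000
  k2 = f(0.215000, -1.992400) = -1.557402
  u ← -1.700000 + 0.43·(-1.557402) = -2.369683
u(0.43) ≈ -2.3697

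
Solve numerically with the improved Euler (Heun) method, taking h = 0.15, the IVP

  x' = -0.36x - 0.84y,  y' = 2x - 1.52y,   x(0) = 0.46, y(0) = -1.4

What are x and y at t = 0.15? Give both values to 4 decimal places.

Heun on (x,y): k1 = f(t_n, state_n); k2 = f(t_n + h, state_n + h·k1); state_{n+1} = state_n + (h/2)·(k1 + k2).
0.000000: (0.460000, -1.400000)
  k1 = (1.010400, 3.048000)
  predictor → (0.611560, -0.942800)
  k2 = (0.571790, 2.656176)
  → (0.578664, -0.972187)
(x(0.15), y(0.15)) ≈ (0.5787, -0.9722)

0.5787, -0.9722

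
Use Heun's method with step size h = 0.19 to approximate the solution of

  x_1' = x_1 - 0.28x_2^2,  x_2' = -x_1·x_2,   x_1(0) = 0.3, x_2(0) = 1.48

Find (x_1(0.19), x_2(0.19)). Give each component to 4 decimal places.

0.2413, 1.4059

Heun on (x_1,x_2): k1 = f(t_n, state_n); k2 = f(t_n + h, state_n + h·k1); state_{n+1} = state_n + (h/2)·(k1 + k2).
0.000000: (0.300000, 1.480000)
  k1 = (-0.313312, -0.444000)
  predictor → (0.240471, 1.395640)
  k2 = (-0.304916, -0.335611)
  → (0.241268, 1.405937)
(x_1(0.19), x_2(0.19)) ≈ (0.2413, 1.4059)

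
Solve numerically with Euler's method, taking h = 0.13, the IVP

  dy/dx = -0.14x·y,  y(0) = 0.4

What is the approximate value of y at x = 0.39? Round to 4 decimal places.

Euler: y_{n+1} = y_n + h·f(x_n, y_n).
x=0.000000, y=0.400000: f=0.000000 → y ← 0.400000 + 0.13·0.000000 = 0.400000
x=0.130000, y=0.400000: f=-0.007280 → y ← 0.400000 + 0.13·(-0.007280) = 0.399054
x=0.260000, y=0.399054: f=-0.014526 → y ← 0.399054 + 0.13·(-0.014526) = 0.397165
y(0.39) ≈ 0.3972

0.3972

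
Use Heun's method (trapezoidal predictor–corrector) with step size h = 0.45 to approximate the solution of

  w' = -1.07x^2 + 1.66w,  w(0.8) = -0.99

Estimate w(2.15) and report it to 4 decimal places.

-15.9514

Heun: k1 = f(x_n, w_n); k2 = f(x_n + h, w_n + h·k1); w_{n+1} = w_n + (h/2)·(k1 + k2).
x=0.800000, w=-0.990000:
  k1 = f(0.800000, -0.990000) = -2.328200
  k2 = f(1.250000, -2.037690) = -5.054440
  w ← -0.990000 + (0.45/2)·(-2.328200 + (-5.054440)) = -2.651094
x=1.250000, w=-2.651094:
  k1 = f(1.250000, -2.651094) = -6.072691
  k2 = f(1.700000, -5.383805) = -12.029417
  w ← -2.651094 + (0.45/2)·(-6.072691 + (-12.029417)) = -6.724068
x=1.700000, w=-6.724068:
  k1 = f(1.700000, -6.724068) = -14.254253
  k2 = f(2.150000, -13.138482) = -26.755956
  w ← -6.724068 + (0.45/2)·(-14.254253 + (-26.755956)) = -15.951365
w(2.15) ≈ -15.9514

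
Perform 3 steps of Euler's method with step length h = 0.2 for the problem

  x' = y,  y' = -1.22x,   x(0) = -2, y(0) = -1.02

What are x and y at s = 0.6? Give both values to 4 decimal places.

-2.3092, 0.5695

Euler on (x,y): x_{n+1} = x_n + h·x', y_{n+1} = y_n + h·y'.
0.000000: (-2.000000, -1.020000); f=(-1.020000, 2.440000) → (-2.204000, -0.532000)
0.200000: (-2.204000, -0.532000); f=(-0.532000, 2.688880) → (-2.310400, 0.005776)
0.400000: (-2.310400, 0.005776); f=(0.005776, 2.818688) → (-2.309245, 0.569514)
(x(0.6), y(0.6)) ≈ (-2.3092, 0.5695)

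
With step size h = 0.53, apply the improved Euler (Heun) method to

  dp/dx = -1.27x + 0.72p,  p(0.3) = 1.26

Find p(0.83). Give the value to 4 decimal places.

Heun: k1 = f(x_n, p_n); k2 = f(x_n + h, p_n + h·k1); p_{n+1} = p_n + (h/2)·(k1 + k2).
x=0.300000, p=1.260000:
  k1 = f(0.300000, 1.260000) = 0.526200
  k2 = f(0.830000, 1.538886) = 0.053898
  p ← 1.260000 + (0.53/2)·(0.526200 + 0.053898) = 1.413726
p(0.83) ≈ 1.4137

1.4137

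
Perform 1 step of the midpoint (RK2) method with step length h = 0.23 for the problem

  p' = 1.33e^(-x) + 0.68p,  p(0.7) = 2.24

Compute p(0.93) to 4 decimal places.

Midpoint: k1 = f(x_n, p_n); k2 = f(x_n + h/2, p_n + (h/2)·k1); p_{n+1} = p_n + h·k2.
x=0.700000, p=2.240000:
  k1 = f(0.700000, 2.240000) = 2.183658
  k2 = f(0.815000, 2.491121) = 2.282672
  p ← 2.240000 + 0.23·2.282672 = 2.765015
p(0.93) ≈ 2.7650

2.7650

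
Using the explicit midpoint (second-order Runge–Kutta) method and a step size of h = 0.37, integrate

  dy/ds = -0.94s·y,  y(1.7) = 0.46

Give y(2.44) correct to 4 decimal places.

0.1233

Midpoint: k1 = f(s_n, y_n); k2 = f(s_n + h/2, y_n + (h/2)·k1); y_{n+1} = y_n + h·k2.
s=1.700000, y=0.460000:
  k1 = f(1.700000, 0.460000) = -0.735080
  k2 = f(1.885000, 0.324010) = -0.574114
  y ← 0.460000 + 0.37·(-0.574114) = 0.247578
s=2.070000, y=0.247578:
  k1 = f(2.070000, 0.247578) = -0.481737
  k2 = f(2.255000, 0.158457) = -0.335880
  y ← 0.247578 + 0.37·(-0.335880) = 0.123302
y(2.44) ≈ 0.1233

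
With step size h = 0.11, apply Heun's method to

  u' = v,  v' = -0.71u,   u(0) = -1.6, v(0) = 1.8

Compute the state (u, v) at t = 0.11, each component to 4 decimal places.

Heun on (u,v): k1 = f(t_n, state_n); k2 = f(t_n + h, state_n + h·k1); state_{n+1} = state_n + (h/2)·(k1 + k2).
0.000000: (-1.600000, 1.800000)
  k1 = (1.800000, 1.136000)
  predictor → (-1.402000, 1.924960)
  k2 = (1.924960, 0.995420)
  → (-1.395127, 1.917228)
(u(0.11), v(0.11)) ≈ (-1.3951, 1.9172)

-1.3951, 1.9172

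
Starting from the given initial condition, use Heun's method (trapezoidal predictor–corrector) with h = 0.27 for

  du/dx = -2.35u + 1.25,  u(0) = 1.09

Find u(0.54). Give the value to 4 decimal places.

Heun: k1 = f(x_n, u_n); k2 = f(x_n + h, u_n + h·k1); u_{n+1} = u_n + (h/2)·(k1 + k2).
x=0.000000, u=1.090000:
  k1 = f(0.000000, 1.090000) = -1.311500
  k2 = f(0.270000, 0.735895) = -0.479353
  u ← 1.090000 + (0.27/2)·(-1.311500 + (-0.479353)) = 0.848235
x=0.270000, u=0.848235:
  k1 = f(0.270000, 0.848235) = -0.743352
  k2 = f(0.540000, 0.647530) = -0.271695
  u ← 0.848235 + (0.27/2)·(-0.743352 + (-0.271695)) = 0.711203
u(0.54) ≈ 0.7112

0.7112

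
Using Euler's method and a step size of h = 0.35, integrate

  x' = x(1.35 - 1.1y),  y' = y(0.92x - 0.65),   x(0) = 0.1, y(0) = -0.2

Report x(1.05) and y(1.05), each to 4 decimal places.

0.3622, -0.1124

Euler on (x,y): x_{n+1} = x_n + h·x', y_{n+1} = y_n + h·y'.
0.000000: (0.100000, -0.200000); f=(0.157000, 0.111600) → (0.154950, -0.160940)
0.350000: (0.154950, -0.160940); f=(0.236614, 0.081668) → (0.237765, -0.132356)
0.700000: (0.237765, -0.132356); f=(0.355599, 0.057079) → (0.362225, -0.112378)
(x(1.05), y(1.05)) ≈ (0.3622, -0.1124)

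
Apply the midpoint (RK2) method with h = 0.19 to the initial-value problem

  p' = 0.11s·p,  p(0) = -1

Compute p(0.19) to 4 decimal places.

Midpoint: k1 = f(s_n, p_n); k2 = f(s_n + h/2, p_n + (h/2)·k1); p_{n+1} = p_n + h·k2.
s=0.000000, p=-1.000000:
  k1 = f(0.000000, -1.000000) = 0.000000
  k2 = f(0.095000, -1.000000) = -0.010450
  p ← -1.000000 + 0.19·(-0.010450) = -1.001985
p(0.19) ≈ -1.0020

-1.0020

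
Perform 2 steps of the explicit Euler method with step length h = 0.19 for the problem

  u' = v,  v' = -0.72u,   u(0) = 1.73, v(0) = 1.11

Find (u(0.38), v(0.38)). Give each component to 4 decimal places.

Euler on (u,v): u_{n+1} = u_n + h·u', v_{n+1} = v_n + h·v'.
0.000000: (1.730000, 1.110000); f=(1.110000, -1.245600) → (1.940900, 0.873336)
0.190000: (1.940900, 0.873336); f=(0.873336, -1.397448) → (2.106834, 0.607821)
(u(0.38), v(0.38)) ≈ (2.1068, 0.6078)

2.1068, 0.6078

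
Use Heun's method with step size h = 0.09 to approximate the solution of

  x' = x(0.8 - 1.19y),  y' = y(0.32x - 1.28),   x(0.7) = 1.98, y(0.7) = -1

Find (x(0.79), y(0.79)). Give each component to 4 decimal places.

Heun on (x,y): k1 = f(t_n, state_n); k2 = f(t_n + h, state_n + h·k1); state_{n+1} = state_n + (h/2)·(k1 + k2).
0.700000: (1.980000, -1.000000)
  k1 = (3.940200, 0.646400)
  predictor → (2.334618, -0.941824)
  k2 = (4.484266, 0.501919)
  → (2.359101, -0.948326)
(x(0.79), y(0.79)) ≈ (2.3591, -0.9483)

2.3591, -0.9483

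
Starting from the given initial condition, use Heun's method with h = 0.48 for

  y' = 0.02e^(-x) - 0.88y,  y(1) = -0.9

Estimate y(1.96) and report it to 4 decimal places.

Heun: k1 = f(x_n, y_n); k2 = f(x_n + h, y_n + h·k1); y_{n+1} = y_n + (h/2)·(k1 + k2).
x=1.000000, y=-0.900000:
  k1 = f(1.000000, -0.900000) = 0.799358
  k2 = f(1.480000, -0.516308) = 0.458904
  y ← -0.900000 + (0.48/2)·(0.799358 + 0.458904) = -0.598017
x=1.480000, y=-0.598017:
  k1 = f(1.480000, -0.598017) = 0.530808
  k2 = f(1.960000, -0.343229) = 0.304859
  y ← -0.598017 + (0.48/2)·(0.530808 + 0.304859) = -0.397457
y(1.96) ≈ -0.3975

-0.3975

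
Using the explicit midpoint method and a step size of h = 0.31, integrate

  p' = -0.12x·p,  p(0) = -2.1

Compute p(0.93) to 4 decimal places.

Midpoint: k1 = f(x_n, p_n); k2 = f(x_n + h/2, p_n + (h/2)·k1); p_{n+1} = p_n + h·k2.
x=0.000000, p=-2.100000:
  k1 = f(0.000000, -2.100000) = 0.000000
  k2 = f(0.155000, -2.100000) = 0.039060
  p ← -2.100000 + 0.31·0.039060 = -2.087891
x=0.310000, p=-2.087891:
  k1 = f(0.310000, -2.087891) = 0.077670
  k2 = f(0.465000, -2.075853) = 0.115833
  p ← -2.087891 + 0.31·0.115833 = -2.051983
x=0.620000, p=-2.051983:
  k1 = f(0.620000, -2.051983) = 0.152668
  k2 = f(0.775000, -2.028320) = 0.188634
  p ← -2.051983 + 0.31·0.188634 = -1.993507
p(0.93) ≈ -1.9935

-1.9935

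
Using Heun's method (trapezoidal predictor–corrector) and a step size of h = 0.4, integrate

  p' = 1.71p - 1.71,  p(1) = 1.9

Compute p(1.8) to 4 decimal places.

4.3106

Heun: k1 = f(x_n, p_n); k2 = f(x_n + h, p_n + h·k1); p_{n+1} = p_n + (h/2)·(k1 + k2).
x=1.000000, p=1.900000:
  k1 = f(1.000000, 1.900000) = 1.539000
  k2 = f(1.400000, 2.515600) = 2.591676
  p ← 1.900000 + (0.4/2)·(1.539000 + 2.591676) = 2.726135
x=1.400000, p=2.726135:
  k1 = f(1.400000, 2.726135) = 2.951691
  k2 = f(1.800000, 3.906812) = 4.970648
  p ← 2.726135 + (0.4/2)·(2.951691 + 4.970648) = 4.310603
p(1.8) ≈ 4.3106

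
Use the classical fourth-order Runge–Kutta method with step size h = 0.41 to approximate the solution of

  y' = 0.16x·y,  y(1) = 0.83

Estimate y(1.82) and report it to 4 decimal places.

0.9987

RK4: k1 = f(x_n, y_n); k2 = f(x_n + h/2, y_n + (h/2)·k1); k3 = f(x_n + h/2, y_n + (h/2)·k2); k4 = f(x_n + h, y_n + h·k3); y_{n+1} = y_n + (h/6)·(k1 + 2k2 + 2k3 + k4).
x=1.000000, y=0.830000:
  k1 = f(1.000000, 0.830000) = 0.132800
  k2 = f(1.205000, 0.857224) = 0.165273
  k3 = f(1.205000, 0.863881) = 0.166556
  k4 = f(1.410000, 0.898288) = 0.202654
  y ← 0.830000 + (0.41/6)·(k1 + 2k2 + 2k3 + k4) = 0.898273
x=1.410000, y=0.898273:
  k1 = f(1.410000, 0.898273) = 0.202650
  k2 = f(1.615000, 0.939816) = 0.242848
  k3 = f(1.615000, 0.948057) = 0.244978
  k4 = f(1.820000, 0.998714) = 0.290825
  y ← 0.898273 + (0.41/6)·(k1 + 2k2 + 2k3 + k4) = 0.998663
y(1.82) ≈ 0.9987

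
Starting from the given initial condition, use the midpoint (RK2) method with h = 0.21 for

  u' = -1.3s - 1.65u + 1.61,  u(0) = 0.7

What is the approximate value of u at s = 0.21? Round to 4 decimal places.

0.7503

Midpoint: k1 = f(s_n, u_n); k2 = f(s_n + h/2, u_n + (h/2)·k1); u_{n+1} = u_n + h·k2.
s=0.000000, u=0.700000:
  k1 = f(0.000000, 0.700000) = 0.455000
  k2 = f(0.105000, 0.747775) = 0.239671
  u ← 0.700000 + 0.21·0.239671 = 0.750331
u(0.21) ≈ 0.7503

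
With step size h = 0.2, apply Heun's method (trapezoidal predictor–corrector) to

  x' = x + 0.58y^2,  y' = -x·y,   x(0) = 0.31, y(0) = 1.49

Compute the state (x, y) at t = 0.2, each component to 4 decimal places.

Heun on (x,y): k1 = f(t_n, state_n); k2 = f(t_n + h, state_n + h·k1); state_{n+1} = state_n + (h/2)·(k1 + k2).
0.000000: (0.310000, 1.490000)
  k1 = (1.597658, -0.461900)
  predictor → (0.629532, 1.397620)
  k2 = (1.762470, -0.879846)
  → (0.646013, 1.355825)
(x(0.2), y(0.2)) ≈ (0.6460, 1.3558)

0.6460, 1.3558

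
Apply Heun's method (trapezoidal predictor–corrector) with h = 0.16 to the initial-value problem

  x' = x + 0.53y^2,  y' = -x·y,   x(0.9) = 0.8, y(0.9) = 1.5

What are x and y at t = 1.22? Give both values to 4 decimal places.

1.4440, 1.0497

Heun on (x,y): k1 = f(t_n, state_n); k2 = f(t_n + h, state_n + h·k1); state_{n+1} = state_n + (h/2)·(k1 + k2).
0.900000: (0.800000, 1.500000)
  k1 = (1.992500, -1.200000)
  predictor → (1.118800, 1.308000)
  k2 = (2.025558, -1.463390)
  → (1.121445, 1.286929)
1.060000: (1.121445, 1.286929)
  k1 = (1.999223, -1.443219)
  predictor → (1.441320, 1.056014)
  k2 = (2.032358, -1.522054)
  → (1.443971, 1.049707)
(x(1.22), y(1.22)) ≈ (1.4440, 1.0497)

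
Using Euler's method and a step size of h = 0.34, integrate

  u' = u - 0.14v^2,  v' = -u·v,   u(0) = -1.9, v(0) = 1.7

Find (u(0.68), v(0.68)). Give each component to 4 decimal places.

-3.9687, 5.3513

Euler on (u,v): u_{n+1} = u_n + h·u', v_{n+1} = v_n + h·v'.
0.000000: (-1.900000, 1.700000); f=(-2.304600, 3.230000) → (-2.683564, 2.798200)
0.340000: (-2.683564, 2.798200); f=(-3.779753, 7.509149) → (-3.968680, 5.351311)
(u(0.68), v(0.68)) ≈ (-3.9687, 5.3513)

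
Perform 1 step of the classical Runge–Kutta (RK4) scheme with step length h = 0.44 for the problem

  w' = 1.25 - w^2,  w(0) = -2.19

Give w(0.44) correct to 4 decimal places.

RK4: k1 = f(s_n, w_n); k2 = f(s_n + h/2, w_n + (h/2)·k1); k3 = f(s_n + h/2, w_n + (h/2)·k2); k4 = f(s_n + h, w_n + h·k3); w_{n+1} = w_n + (h/6)·(k1 + 2k2 + 2k3 + k4).
s=0.000000, w=-2.190000:
  k1 = f(0.000000, -2.190000) = -3.546100
  k2 = f(0.220000, -2.970142) = -7.571744
  k3 = f(0.220000, -3.855784) = -13.617067
  k4 = f(0.440000, -8.181509) = -65.687097
  w ← -2.190000 + (0.44/6)·(k1 + 2k2 + 2k3 + k4) = -10.374793
w(0.44) ≈ -10.3748

-10.3748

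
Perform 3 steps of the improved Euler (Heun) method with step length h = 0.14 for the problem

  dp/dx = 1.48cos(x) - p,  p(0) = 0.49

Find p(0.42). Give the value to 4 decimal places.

Heun: k1 = f(x_n, p_n); k2 = f(x_n + h, p_n + h·k1); p_{n+1} = p_n + (h/2)·(k1 + k2).
x=0.000000, p=0.490000:
  k1 = f(0.000000, 0.490000) = 0.990000
  k2 = f(0.140000, 0.628600) = 0.836920
  p ← 0.490000 + (0.14/2)·(0.990000 + 0.836920) = 0.617884
x=0.140000, p=0.617884:
  k1 = f(0.140000, 0.617884) = 0.847635
  k2 = f(0.280000, 0.736553) = 0.685809
  p ← 0.617884 + (0.14/2)·(0.847635 + 0.685809) = 0.725225
x=0.280000, p=0.725225:
  k1 = f(0.280000, 0.725225) = 0.697137
  k2 = f(0.420000, 0.822825) = 0.528547
  p ← 0.725225 + (0.14/2)·(0.697137 + 0.528547) = 0.811023
p(0.42) ≈ 0.8110

0.8110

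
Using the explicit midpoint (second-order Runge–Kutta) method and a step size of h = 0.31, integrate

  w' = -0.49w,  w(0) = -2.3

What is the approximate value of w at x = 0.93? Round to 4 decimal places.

Midpoint: k1 = f(x_n, w_n); k2 = f(x_n + h/2, w_n + (h/2)·k1); w_{n+1} = w_n + h·k2.
x=0.000000, w=-2.300000:
  k1 = f(0.000000, -2.300000) = 1.127000
  k2 = f(0.155000, -2.125315) = 1.041404
  w ← -2.300000 + 0.31·1.041404 = -1.977165
x=0.310000, w=-1.977165:
  k1 = f(0.310000, -1.977165) = 0.968811
  k2 = f(0.465000, -1.826999) = 0.895230
  w ← -1.977165 + 0.31·0.895230 = -1.699644
x=0.620000, w=-1.699644:
  k1 = f(0.620000, -1.699644) = 0.832825
  k2 = f(0.775000, -1.570556) = 0.769572
  w ← -1.699644 + 0.31·0.769572 = -1.461076
w(0.93) ≈ -1.4611

-1.4611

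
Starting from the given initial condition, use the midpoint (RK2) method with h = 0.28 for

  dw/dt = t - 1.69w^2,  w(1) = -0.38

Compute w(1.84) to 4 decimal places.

Midpoint: k1 = f(t_n, w_n); k2 = f(t_n + h/2, w_n + (h/2)·k1); w_{n+1} = w_n + h·k2.
t=1.000000, w=-0.380000:
  k1 = f(1.000000, -0.380000) = 0.755964
  k2 = f(1.140000, -0.274165) = 1.012969
  w ← -0.380000 + 0.28·1.012969 = -0.096369
t=1.280000, w=-0.096369:
  k1 = f(1.280000, -0.096369) = 1.264305
  k2 = f(1.420000, 0.080634) = 1.409012
  w ← -0.096369 + 0.28·1.409012 = 0.298155
t=1.560000, w=0.298155:
  k1 = f(1.560000, 0.298155) = 1.409766
  k2 = f(1.700000, 0.495522) = 1.285034
  w ← 0.298155 + 0.28·1.285034 = 0.657964
w(1.84) ≈ 0.6580

0.6580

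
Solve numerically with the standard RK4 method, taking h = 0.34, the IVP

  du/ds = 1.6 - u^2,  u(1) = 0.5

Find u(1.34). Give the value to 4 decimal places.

RK4: k1 = f(s_n, u_n); k2 = f(s_n + h/2, u_n + (h/2)·k1); k3 = f(s_n + h/2, u_n + (h/2)·k2); k4 = f(s_n + h, u_n + h·k3); u_{n+1} = u_n + (h/6)·(k1 + 2k2 + 2k3 + k4).
s=1.000000, u=0.500000:
  k1 = f(1.000000, 0.500000) = 1.350000
  k2 = f(1.170000, 0.729500) = 1.067830
  k3 = f(1.170000, 0.681531) = 1.135515
  k4 = f(1.340000, 0.886075) = 0.814871
  u ← 0.500000 + (0.34/6)·(k1 + 2k2 + 2k3 + k4) = 0.872388
u(1.34) ≈ 0.8724

0.8724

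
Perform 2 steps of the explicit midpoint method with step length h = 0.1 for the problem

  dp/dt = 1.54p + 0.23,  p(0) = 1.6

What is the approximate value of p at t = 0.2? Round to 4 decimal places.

Midpoint: k1 = f(t_n, p_n); k2 = f(t_n + h/2, p_n + (h/2)·k1); p_{n+1} = p_n + h·k2.
t=0.000000, p=1.600000:
  k1 = f(0.000000, 1.600000) = 2.694000
  k2 = f(0.050000, 1.734700) = 2.901438
  p ← 1.600000 + 0.1·2.901438 = 1.890144
t=0.100000, p=1.890144:
  k1 = f(0.100000, 1.890144) = 3.140821
  k2 = f(0.150000, 2.047185) = 3.382665
  p ← 1.890144 + 0.1·3.382665 = 2.228410
p(0.2) ≈ 2.2284

2.2284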